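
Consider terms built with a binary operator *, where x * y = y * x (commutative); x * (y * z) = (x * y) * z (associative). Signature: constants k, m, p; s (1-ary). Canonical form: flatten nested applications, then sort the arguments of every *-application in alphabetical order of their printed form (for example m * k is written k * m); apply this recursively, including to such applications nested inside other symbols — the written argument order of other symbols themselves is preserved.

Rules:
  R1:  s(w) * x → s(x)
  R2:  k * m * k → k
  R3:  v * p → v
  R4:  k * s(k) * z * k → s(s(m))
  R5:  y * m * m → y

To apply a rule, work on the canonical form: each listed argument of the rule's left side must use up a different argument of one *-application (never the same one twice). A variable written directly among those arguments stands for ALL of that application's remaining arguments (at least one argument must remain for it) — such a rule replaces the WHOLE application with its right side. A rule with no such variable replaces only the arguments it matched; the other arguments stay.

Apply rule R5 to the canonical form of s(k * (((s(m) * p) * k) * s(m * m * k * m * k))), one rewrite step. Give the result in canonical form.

Canonical form:  s(k * k * p * s(k * k * m * m * m) * s(m))
Match R5:  consume m, m;  y := k * k * m
The variable takes the whole remainder — replace the entire application.
Giving:  s(k * k * p * s(k * k * m) * s(m))

Answer: s(k * k * p * s(k * k * m) * s(m))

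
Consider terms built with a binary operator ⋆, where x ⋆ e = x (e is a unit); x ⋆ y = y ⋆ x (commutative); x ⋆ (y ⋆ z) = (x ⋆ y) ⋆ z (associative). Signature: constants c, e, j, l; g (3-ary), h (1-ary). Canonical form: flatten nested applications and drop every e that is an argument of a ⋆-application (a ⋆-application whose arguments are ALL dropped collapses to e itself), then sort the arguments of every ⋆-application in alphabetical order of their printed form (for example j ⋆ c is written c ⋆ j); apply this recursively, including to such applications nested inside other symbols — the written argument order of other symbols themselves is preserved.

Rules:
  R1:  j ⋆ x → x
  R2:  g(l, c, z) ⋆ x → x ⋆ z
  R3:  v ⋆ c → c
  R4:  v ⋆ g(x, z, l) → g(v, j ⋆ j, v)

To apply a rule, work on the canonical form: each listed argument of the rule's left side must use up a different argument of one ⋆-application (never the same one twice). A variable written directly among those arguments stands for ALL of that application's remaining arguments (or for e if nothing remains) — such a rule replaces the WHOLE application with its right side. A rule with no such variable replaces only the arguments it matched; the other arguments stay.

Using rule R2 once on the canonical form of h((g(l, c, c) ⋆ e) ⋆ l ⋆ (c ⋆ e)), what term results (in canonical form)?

Answer: h(c ⋆ c ⋆ l)

Derivation:
Canonical form:  h(c ⋆ g(l, c, c) ⋆ l)
R2 matches:  uses g(l, c, c);  x := c ⋆ l, z := c
The extension variable absorbs all remaining arguments, so the whole application is rewritten.
Giving:  h(c ⋆ c ⋆ l)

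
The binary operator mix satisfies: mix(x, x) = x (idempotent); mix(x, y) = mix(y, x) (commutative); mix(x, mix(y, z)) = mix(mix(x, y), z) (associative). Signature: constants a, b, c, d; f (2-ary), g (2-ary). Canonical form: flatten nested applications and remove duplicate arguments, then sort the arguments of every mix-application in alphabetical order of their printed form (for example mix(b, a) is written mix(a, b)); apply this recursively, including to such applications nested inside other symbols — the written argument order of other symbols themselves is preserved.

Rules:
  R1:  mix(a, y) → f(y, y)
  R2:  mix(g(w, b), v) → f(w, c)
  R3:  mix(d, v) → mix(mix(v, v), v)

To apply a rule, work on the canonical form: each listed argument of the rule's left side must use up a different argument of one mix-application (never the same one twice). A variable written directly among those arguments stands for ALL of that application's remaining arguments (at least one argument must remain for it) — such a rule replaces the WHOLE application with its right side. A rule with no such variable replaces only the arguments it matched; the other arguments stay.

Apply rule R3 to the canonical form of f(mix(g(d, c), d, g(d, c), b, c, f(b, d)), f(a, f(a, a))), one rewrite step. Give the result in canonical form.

Answer: f(mix(b, c, f(b, d), g(d, c)), f(a, f(a, a)))

Derivation:
Canonical form:  f(mix(b, c, d, f(b, d), g(d, c)), f(a, f(a, a)))
R3 matches:  uses d;  v := mix(b, c, f(b, d), g(d, c))
The variable takes the whole remainder — replace the entire application.
Giving:  f(mix(b, c, f(b, d), g(d, c)), f(a, f(a, a)))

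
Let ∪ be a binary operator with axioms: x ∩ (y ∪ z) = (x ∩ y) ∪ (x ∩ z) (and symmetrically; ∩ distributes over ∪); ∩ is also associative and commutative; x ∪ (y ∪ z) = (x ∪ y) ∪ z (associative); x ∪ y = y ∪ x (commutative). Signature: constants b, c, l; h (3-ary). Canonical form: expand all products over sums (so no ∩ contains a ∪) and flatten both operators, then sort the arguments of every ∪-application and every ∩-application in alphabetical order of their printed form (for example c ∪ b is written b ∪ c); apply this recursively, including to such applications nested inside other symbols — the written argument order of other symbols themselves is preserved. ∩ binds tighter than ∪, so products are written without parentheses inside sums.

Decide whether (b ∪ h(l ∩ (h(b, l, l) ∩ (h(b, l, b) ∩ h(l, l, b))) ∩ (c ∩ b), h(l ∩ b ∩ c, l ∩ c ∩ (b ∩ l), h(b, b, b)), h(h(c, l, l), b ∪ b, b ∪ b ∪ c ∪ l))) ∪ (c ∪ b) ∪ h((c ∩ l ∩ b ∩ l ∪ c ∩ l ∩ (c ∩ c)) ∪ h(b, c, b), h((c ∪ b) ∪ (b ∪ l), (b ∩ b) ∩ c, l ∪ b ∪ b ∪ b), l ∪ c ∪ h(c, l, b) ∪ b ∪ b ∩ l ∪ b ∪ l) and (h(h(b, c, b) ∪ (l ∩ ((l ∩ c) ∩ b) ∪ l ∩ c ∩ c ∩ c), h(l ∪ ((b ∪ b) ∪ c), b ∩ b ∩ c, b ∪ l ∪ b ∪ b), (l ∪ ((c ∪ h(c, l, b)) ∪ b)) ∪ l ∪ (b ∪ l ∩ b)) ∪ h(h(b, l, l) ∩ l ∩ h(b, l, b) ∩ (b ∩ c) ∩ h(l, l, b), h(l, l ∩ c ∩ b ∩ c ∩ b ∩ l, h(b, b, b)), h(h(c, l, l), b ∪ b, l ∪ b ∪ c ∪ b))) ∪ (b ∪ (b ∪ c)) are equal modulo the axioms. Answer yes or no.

Left:  (b ∪ h(l ∩ (h(b, l, l) ∩ (h(b, l, b) ∩ h(l, l, b))) ∩ (c ∩ b), h(l ∩ b ∩ c, l ∩ c ∩ (b ∩ l), h(b, b, b)), h(h(c, l, l), b ∪ b, b ∪ b ∪ c ∪ l))) ∪ (c ∪ b) ∪ h((c ∩ l ∩ b ∩ l ∪ c ∩ l ∩ (c ∩ c)) ∪ h(b, c, b), h((c ∪ b) ∪ (b ∪ l), (b ∩ b) ∩ c, l ∪ b ∪ b ∪ b), l ∪ c ∪ h(c, l, b) ∪ b ∪ b ∩ l ∪ b ∪ l)
  Flatten:  b ∪ h(b ∩ c ∩ h(b, l, b) ∩ h(b, l, l) ∩ h(l, l, b) ∩ l, h(b ∩ c ∩ l, b ∩ c ∩ l ∩ l, h(b, b, b)), h(h(c, l, l), b ∪ b, b ∪ b ∪ c ∪ l)) ∪ c ∪ b ∪ h(b ∩ c ∩ l ∩ l ∪ c ∩ c ∩ c ∩ l ∪ h(b, c, b), h(b ∪ b ∪ c ∪ l, b ∩ b ∩ c, b ∪ b ∪ b ∪ l), b ∪ b ∪ b ∩ l ∪ c ∪ h(c, l, b) ∪ l ∪ l)
  Sort arguments:  b ∪ b ∪ c ∪ h(b ∩ c ∩ h(b, l, b) ∩ h(b, l, l) ∩ h(l, l, b) ∩ l, h(b ∩ c ∩ l, b ∩ c ∩ l ∩ l, h(b, b, b)), h(h(c, l, l), b ∪ b, b ∪ b ∪ c ∪ l)) ∪ h(b ∩ c ∩ l ∩ l ∪ c ∩ c ∩ c ∩ l ∪ h(b, c, b), h(b ∪ b ∪ c ∪ l, b ∩ b ∩ c, b ∪ b ∪ b ∪ l), b ∪ b ∪ b ∩ l ∪ c ∪ h(c, l, b) ∪ l ∪ l)
Right:  (h(h(b, c, b) ∪ (l ∩ ((l ∩ c) ∩ b) ∪ l ∩ c ∩ c ∩ c), h(l ∪ ((b ∪ b) ∪ c), b ∩ b ∩ c, b ∪ l ∪ b ∪ b), (l ∪ ((c ∪ h(c, l, b)) ∪ b)) ∪ l ∪ (b ∪ l ∩ b)) ∪ h(h(b, l, l) ∩ l ∩ h(b, l, b) ∩ (b ∩ c) ∩ h(l, l, b), h(l, l ∩ c ∩ b ∩ c ∩ b ∩ l, h(b, b, b)), h(h(c, l, l), b ∪ b, l ∪ b ∪ c ∪ b))) ∪ (b ∪ (b ∪ c))
  Un-nest:  h(b ∩ c ∩ l ∩ l ∪ c ∩ c ∩ c ∩ l ∪ h(b, c, b), h(b ∪ b ∪ c ∪ l, b ∩ b ∩ c, b ∪ b ∪ b ∪ l), b ∪ b ∪ b ∩ l ∪ c ∪ h(c, l, b) ∪ l ∪ l) ∪ h(b ∩ c ∩ h(b, l, b) ∩ h(b, l, l) ∩ h(l, l, b) ∩ l, h(l, b ∩ b ∩ c ∩ c ∩ l ∩ l, h(b, b, b)), h(h(c, l, l), b ∪ b, b ∪ b ∪ c ∪ l)) ∪ b ∪ b ∪ c
  Sort arguments:  b ∪ b ∪ c ∪ h(b ∩ c ∩ h(b, l, b) ∩ h(b, l, l) ∩ h(l, l, b) ∩ l, h(l, b ∩ b ∩ c ∩ c ∩ l ∩ l, h(b, b, b)), h(h(c, l, l), b ∪ b, b ∪ b ∪ c ∪ l)) ∪ h(b ∩ c ∩ l ∩ l ∪ c ∩ c ∩ c ∩ l ∪ h(b, c, b), h(b ∪ b ∪ c ∪ l, b ∩ b ∩ c, b ∪ b ∪ b ∪ l), b ∪ b ∪ b ∩ l ∪ c ∪ h(c, l, b) ∪ l ∪ l)

Answer: no — b ∪ b ∪ c ∪ h(b ∩ c ∩ h(b, l, b) ∩ h(b, l, l) ∩ h(l, l, b) ∩ l, h(b ∩ c ∩ l, b ∩ c ∩ l ∩ l, h(b, b, b)), h(h(c, l, l), b ∪ b, b ∪ b ∪ c ∪ l)) ∪ h(b ∩ c ∩ l ∩ l ∪ c ∩ c ∩ c ∩ l ∪ h(b, c, b), h(b ∪ b ∪ c ∪ l, b ∩ b ∩ c, b ∪ b ∪ b ∪ l), b ∪ b ∪ b ∩ l ∪ c ∪ h(c, l, b) ∪ l ∪ l) vs b ∪ b ∪ c ∪ h(b ∩ c ∩ h(b, l, b) ∩ h(b, l, l) ∩ h(l, l, b) ∩ l, h(l, b ∩ b ∩ c ∩ c ∩ l ∩ l, h(b, b, b)), h(h(c, l, l), b ∪ b, b ∪ b ∪ c ∪ l)) ∪ h(b ∩ c ∩ l ∩ l ∪ c ∩ c ∩ c ∩ l ∪ h(b, c, b), h(b ∪ b ∪ c ∪ l, b ∩ b ∩ c, b ∪ b ∪ b ∪ l), b ∪ b ∪ b ∩ l ∪ c ∪ h(c, l, b) ∪ l ∪ l)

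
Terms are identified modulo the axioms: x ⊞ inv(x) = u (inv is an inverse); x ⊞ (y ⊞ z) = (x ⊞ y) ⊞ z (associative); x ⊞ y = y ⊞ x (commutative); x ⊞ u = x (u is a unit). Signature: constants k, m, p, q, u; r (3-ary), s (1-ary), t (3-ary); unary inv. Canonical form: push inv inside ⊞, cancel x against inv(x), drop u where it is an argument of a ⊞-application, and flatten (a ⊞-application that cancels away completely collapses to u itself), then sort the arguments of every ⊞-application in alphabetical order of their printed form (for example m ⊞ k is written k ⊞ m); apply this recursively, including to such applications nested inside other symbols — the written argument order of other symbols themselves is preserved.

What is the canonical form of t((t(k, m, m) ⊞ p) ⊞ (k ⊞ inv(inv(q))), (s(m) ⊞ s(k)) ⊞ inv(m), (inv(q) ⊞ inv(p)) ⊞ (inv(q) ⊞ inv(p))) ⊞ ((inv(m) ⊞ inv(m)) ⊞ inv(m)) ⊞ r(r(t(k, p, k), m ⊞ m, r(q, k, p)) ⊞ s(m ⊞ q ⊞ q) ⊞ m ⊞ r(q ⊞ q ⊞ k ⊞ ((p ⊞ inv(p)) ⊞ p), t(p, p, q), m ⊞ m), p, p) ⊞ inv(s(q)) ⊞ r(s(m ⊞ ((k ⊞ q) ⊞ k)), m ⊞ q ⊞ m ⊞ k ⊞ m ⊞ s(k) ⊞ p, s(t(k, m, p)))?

Push inv inside:  distribute inv over ⊞ and collapse double inv
Collect terms:  t(k ⊞ p ⊞ q ⊞ t(k, m, m), inv(m) ⊞ s(k) ⊞ s(m), inv(p) ⊞ inv(p) ⊞ inv(q) ⊞ inv(q)) ⊞ inv(m) ⊞ inv(m) ⊞ inv(m) ⊞ r(m ⊞ r(k ⊞ p ⊞ q ⊞ q, t(p, p, q), m ⊞ m) ⊞ r(t(k, p, k), m ⊞ m, r(q, k, p)) ⊞ s(m ⊞ q ⊞ q), p, p) ⊞ inv(s(q)) ⊞ r(s(k ⊞ k ⊞ m ⊞ q), k ⊞ m ⊞ m ⊞ m ⊞ p ⊞ q ⊞ s(k), s(t(k, m, p)))
Sort:  inv(m) ⊞ inv(m) ⊞ inv(m) ⊞ inv(s(q)) ⊞ r(m ⊞ r(k ⊞ p ⊞ q ⊞ q, t(p, p, q), m ⊞ m) ⊞ r(t(k, p, k), m ⊞ m, r(q, k, p)) ⊞ s(m ⊞ q ⊞ q), p, p) ⊞ r(s(k ⊞ k ⊞ m ⊞ q), k ⊞ m ⊞ m ⊞ m ⊞ p ⊞ q ⊞ s(k), s(t(k, m, p))) ⊞ t(k ⊞ p ⊞ q ⊞ t(k, m, m), inv(m) ⊞ s(k) ⊞ s(m), inv(p) ⊞ inv(p) ⊞ inv(q) ⊞ inv(q))

Answer: inv(m) ⊞ inv(m) ⊞ inv(m) ⊞ inv(s(q)) ⊞ r(m ⊞ r(k ⊞ p ⊞ q ⊞ q, t(p, p, q), m ⊞ m) ⊞ r(t(k, p, k), m ⊞ m, r(q, k, p)) ⊞ s(m ⊞ q ⊞ q), p, p) ⊞ r(s(k ⊞ k ⊞ m ⊞ q), k ⊞ m ⊞ m ⊞ m ⊞ p ⊞ q ⊞ s(k), s(t(k, m, p))) ⊞ t(k ⊞ p ⊞ q ⊞ t(k, m, m), inv(m) ⊞ s(k) ⊞ s(m), inv(p) ⊞ inv(p) ⊞ inv(q) ⊞ inv(q))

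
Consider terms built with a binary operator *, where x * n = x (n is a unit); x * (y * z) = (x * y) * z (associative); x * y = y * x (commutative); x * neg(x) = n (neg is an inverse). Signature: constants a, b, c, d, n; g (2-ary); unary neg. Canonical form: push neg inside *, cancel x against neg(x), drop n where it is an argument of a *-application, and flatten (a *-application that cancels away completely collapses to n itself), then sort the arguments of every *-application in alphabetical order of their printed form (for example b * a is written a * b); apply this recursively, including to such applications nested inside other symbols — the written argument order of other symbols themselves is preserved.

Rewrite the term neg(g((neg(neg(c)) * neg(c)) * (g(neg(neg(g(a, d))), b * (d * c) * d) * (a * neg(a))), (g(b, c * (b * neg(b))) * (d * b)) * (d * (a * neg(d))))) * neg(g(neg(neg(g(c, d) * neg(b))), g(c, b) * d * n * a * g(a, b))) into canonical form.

Push neg inside:  distribute neg over * and collapse double neg
Combine occurrences:  neg(g(g(g(a, d), b * c * d * d), a * b * d * g(b, c))) * neg(g(g(c, d) * neg(b), a * d * g(a, b) * g(c, b)))
Sort arguments:  neg(g(g(c, d) * neg(b), a * d * g(a, b) * g(c, b))) * neg(g(g(g(a, d), b * c * d * d), a * b * d * g(b, c)))

Answer: neg(g(g(c, d) * neg(b), a * d * g(a, b) * g(c, b))) * neg(g(g(g(a, d), b * c * d * d), a * b * d * g(b, c)))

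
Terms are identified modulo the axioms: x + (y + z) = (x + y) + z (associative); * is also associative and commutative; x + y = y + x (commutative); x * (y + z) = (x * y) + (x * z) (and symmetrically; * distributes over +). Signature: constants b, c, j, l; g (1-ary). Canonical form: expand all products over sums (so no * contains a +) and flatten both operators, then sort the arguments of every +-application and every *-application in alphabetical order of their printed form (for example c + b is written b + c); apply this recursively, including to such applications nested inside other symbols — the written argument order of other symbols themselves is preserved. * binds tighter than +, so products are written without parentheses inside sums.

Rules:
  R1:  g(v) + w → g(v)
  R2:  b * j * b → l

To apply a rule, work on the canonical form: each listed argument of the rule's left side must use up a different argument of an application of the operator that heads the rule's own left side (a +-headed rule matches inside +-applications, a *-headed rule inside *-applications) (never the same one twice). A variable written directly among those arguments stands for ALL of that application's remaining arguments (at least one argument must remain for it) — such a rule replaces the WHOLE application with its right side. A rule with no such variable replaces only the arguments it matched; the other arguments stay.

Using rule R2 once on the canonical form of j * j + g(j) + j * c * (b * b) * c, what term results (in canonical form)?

Answer: c * c * l + g(j) + j * j

Derivation:
Canonical form:  b * b * c * c * j + g(j) + j * j
R2 matches:  uses b, b, j
Result:  c * c * l + g(j) + j * j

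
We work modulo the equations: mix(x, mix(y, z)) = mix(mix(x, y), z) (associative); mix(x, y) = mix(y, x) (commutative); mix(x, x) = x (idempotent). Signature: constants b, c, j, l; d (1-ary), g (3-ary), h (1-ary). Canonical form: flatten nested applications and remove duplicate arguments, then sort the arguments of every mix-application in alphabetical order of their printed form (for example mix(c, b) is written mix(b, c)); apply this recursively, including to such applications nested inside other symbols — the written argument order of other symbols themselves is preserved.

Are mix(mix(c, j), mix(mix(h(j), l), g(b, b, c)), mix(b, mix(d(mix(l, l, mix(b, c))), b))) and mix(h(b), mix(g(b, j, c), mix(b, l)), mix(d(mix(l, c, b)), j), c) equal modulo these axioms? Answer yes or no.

Answer: no — mix(b, c, d(mix(b, c, l)), g(b, b, c), h(j), j, l) vs mix(b, c, d(mix(b, c, l)), g(b, j, c), h(b), j, l)

Derivation:
Left:  mix(mix(c, j), mix(mix(h(j), l), g(b, b, c)), mix(b, mix(d(mix(l, l, mix(b, c))), b)))
  Un-nest:  mix(c, j, h(j), l, g(b, b, c), b, d(mix(l, l, mix(b, c))), b)
  Inside:  d(mix(l, l, mix(b, c)))  →  d(mix(b, c, l))
  Drop duplicates:  drop duplicate b
  Sort arguments:  mix(b, c, d(mix(b, c, l)), g(b, b, c), h(j), j, l)
Right:  mix(h(b), mix(g(b, j, c), mix(b, l)), mix(d(mix(l, c, b)), j), c)
  Flatten:  mix(h(b), g(b, j, c), b, l, d(mix(l, c, b)), j, c)
  Canonicalize subterm:  d(mix(l, c, b))  →  d(mix(b, c, l))
  Sort:  mix(b, c, d(mix(b, c, l)), g(b, j, c), h(b), j, l)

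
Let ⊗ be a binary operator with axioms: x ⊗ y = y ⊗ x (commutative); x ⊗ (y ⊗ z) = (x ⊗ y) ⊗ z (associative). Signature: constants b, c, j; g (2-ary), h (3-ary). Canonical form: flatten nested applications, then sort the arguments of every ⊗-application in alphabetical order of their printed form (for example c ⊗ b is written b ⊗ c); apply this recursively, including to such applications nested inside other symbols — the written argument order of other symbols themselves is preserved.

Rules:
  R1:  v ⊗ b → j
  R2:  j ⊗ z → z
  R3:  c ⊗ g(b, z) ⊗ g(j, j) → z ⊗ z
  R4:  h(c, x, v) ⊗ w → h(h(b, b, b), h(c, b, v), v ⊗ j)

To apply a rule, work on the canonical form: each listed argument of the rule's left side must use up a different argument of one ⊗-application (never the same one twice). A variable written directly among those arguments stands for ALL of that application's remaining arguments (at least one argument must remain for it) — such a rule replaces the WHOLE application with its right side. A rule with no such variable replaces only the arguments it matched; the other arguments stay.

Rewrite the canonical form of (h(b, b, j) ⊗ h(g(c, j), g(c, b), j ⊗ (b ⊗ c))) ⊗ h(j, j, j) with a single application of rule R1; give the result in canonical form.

Answer: h(b, b, j) ⊗ h(g(c, j), g(c, b), j) ⊗ h(j, j, j)

Derivation:
Canonical form:  h(b, b, j) ⊗ h(g(c, j), g(c, b), b ⊗ c ⊗ j) ⊗ h(j, j, j)
Match R1:  consume b;  v := c ⊗ j
The extension variable absorbs all remaining arguments, so the whole application is rewritten.
Giving:  h(b, b, j) ⊗ h(g(c, j), g(c, b), j) ⊗ h(j, j, j)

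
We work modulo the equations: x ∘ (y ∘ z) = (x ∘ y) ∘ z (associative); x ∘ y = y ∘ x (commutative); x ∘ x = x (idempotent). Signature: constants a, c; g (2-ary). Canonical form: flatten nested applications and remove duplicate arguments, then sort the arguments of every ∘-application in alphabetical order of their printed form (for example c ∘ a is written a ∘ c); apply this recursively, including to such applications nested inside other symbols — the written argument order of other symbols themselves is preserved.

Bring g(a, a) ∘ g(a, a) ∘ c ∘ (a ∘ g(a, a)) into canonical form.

Answer: a ∘ c ∘ g(a, a)

Derivation:
Flatten:  g(a, a) ∘ g(a, a) ∘ c ∘ a ∘ g(a, a)
Deduplicate:  drop duplicate g(a, a), g(a, a)
Order the arguments:  a ∘ c ∘ g(a, a)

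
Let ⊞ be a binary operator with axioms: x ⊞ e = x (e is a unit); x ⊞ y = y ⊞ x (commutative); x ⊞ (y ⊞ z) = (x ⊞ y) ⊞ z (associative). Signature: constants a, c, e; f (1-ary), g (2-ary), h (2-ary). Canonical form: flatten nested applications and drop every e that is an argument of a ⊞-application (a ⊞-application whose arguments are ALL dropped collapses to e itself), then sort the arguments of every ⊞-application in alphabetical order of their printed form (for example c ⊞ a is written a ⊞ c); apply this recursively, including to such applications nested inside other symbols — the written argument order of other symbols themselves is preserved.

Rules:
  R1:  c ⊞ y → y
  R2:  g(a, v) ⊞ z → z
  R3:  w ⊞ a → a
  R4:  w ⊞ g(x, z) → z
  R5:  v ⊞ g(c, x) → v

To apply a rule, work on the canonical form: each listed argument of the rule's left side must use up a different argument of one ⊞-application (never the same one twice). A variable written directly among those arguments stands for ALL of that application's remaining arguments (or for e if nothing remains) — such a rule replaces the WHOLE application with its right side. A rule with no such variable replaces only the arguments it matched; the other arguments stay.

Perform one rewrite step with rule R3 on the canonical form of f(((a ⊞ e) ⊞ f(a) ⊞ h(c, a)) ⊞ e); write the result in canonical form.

Canonical form:  f(a ⊞ f(a) ⊞ h(c, a))
Apply R3:  consuming a;  w := f(a) ⊞ h(c, a)
The variable takes the whole remainder — replace the entire application.
Result:  f(a)

Answer: f(a)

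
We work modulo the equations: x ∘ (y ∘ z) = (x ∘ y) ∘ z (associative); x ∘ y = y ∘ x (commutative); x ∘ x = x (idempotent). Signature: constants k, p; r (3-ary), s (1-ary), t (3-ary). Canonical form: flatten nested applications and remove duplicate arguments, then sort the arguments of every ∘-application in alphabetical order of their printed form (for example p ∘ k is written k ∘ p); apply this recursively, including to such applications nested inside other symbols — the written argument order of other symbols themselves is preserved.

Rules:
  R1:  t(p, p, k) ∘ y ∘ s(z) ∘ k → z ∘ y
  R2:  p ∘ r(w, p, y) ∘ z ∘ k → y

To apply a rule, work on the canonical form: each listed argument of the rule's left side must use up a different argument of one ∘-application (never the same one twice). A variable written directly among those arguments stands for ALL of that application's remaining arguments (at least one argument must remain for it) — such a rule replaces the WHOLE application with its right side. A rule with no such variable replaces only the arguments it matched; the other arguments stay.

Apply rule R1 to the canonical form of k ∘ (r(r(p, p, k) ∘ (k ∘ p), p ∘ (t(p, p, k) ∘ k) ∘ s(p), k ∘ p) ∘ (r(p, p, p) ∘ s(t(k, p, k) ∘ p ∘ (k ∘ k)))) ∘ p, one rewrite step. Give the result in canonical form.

Answer: k ∘ p ∘ r(k ∘ p ∘ r(p, p, k), p, k ∘ p) ∘ r(p, p, p) ∘ s(k ∘ p ∘ t(k, p, k))

Derivation:
Canonical form:  k ∘ p ∘ r(k ∘ p ∘ r(p, p, k), k ∘ p ∘ s(p) ∘ t(p, p, k), k ∘ p) ∘ r(p, p, p) ∘ s(k ∘ p ∘ t(k, p, k))
Apply R1:  consuming k, s(p), t(p, p, k);  y := p, z := p
The variable takes the whole remainder — replace the entire application.
New term:  k ∘ p ∘ r(k ∘ p ∘ r(p, p, k), p, k ∘ p) ∘ r(p, p, p) ∘ s(k ∘ p ∘ t(k, p, k))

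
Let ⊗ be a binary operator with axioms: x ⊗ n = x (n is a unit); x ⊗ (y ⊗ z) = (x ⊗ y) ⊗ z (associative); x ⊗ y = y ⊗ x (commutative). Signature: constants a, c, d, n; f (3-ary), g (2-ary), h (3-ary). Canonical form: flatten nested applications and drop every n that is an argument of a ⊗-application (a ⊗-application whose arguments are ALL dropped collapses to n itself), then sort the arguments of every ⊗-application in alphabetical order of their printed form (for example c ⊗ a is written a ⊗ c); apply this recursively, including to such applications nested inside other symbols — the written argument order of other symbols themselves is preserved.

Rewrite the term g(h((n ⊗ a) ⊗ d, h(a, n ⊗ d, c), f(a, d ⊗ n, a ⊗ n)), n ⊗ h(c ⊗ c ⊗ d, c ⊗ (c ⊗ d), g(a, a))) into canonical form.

Answer: g(h(a ⊗ d, h(a, d, c), f(a, d, a)), h(c ⊗ c ⊗ d, c ⊗ c ⊗ d, g(a, a)))

Derivation:
Descend into:  n ⊗ h(c ⊗ c ⊗ d, c ⊗ (c ⊗ d), g(a, a))
Inside:  h(c ⊗ c ⊗ d, c ⊗ (c ⊗ d), g(a, a))  →  h(c ⊗ c ⊗ d, c ⊗ c ⊗ d, g(a, a))
Drop the unit:  drop n
Order the arguments:  h(c ⊗ c ⊗ d, c ⊗ c ⊗ d, g(a, a))
Reassemble:  g(h(a ⊗ d, h(a, d, c), f(a, d, a)), h(c ⊗ c ⊗ d, c ⊗ c ⊗ d, g(a, a)))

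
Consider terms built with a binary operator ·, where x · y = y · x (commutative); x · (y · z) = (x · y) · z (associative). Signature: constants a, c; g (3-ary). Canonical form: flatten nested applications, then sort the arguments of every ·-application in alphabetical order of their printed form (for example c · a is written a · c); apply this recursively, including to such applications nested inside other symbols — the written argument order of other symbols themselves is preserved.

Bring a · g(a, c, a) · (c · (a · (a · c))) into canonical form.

Answer: a · a · a · c · c · g(a, c, a)

Derivation:
Merge nested applications:  a · g(a, c, a) · c · a · a · c
Order the arguments:  a · a · a · c · c · g(a, c, a)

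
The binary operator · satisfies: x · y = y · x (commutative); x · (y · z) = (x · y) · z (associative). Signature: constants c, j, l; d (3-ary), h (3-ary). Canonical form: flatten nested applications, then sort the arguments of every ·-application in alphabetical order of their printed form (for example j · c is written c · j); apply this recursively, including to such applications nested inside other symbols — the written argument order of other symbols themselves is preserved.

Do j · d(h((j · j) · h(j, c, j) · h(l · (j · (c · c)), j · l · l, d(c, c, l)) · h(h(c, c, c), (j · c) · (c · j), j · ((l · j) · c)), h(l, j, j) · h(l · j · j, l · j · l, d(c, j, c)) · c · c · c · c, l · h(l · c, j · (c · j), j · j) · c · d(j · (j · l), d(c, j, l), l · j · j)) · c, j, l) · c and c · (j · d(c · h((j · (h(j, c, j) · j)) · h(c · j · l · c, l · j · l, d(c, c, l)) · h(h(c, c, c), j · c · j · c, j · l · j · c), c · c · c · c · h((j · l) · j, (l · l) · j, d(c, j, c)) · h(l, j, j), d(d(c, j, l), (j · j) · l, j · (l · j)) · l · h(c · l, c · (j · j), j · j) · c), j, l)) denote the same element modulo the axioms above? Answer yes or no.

Left:  j · d(h((j · j) · h(j, c, j) · h(l · (j · (c · c)), j · l · l, d(c, c, l)) · h(h(c, c, c), (j · c) · (c · j), j · ((l · j) · c)), h(l, j, j) · h(l · j · j, l · j · l, d(c, j, c)) · c · c · c · c, l · h(l · c, j · (c · j), j · j) · c · d(j · (j · l), d(c, j, l), l · j · j)) · c, j, l) · c
  Canonicalize subterm:  d(h((j · j) · h(j, c, j) · h(l · (j · (c · c)), j · l · l, d(c, c, l)) · h(h(c, c, c), (j · c) · (c · j), j · ((l · j) · c)), h(l, j, j) · h(l · j · j, l · j · l, d(c, j, c)) · c · c · c · c, l · h(l · c, j · (c · j), j · j) · c · d(j · (j · l), d(c, j, l), l · j · j)) · c, j, l)  →  d(c · h(h(c · c · j · l, j · l · l, d(c, c, l)) · h(h(c, c, c), c · c · j · j, c · j · j · l) · h(j, c, j) · j · j, c · c · c · c · h(j · j · l, j · l · l, d(c, j, c)) · h(l, j, j), c · d(j · j · l, d(c, j, l), j · j · l) · h(c · l, c · j · j, j · j) · l), j, l)
  Order the arguments:  c · d(c · h(h(c · c · j · l, j · l · l, d(c, c, l)) · h(h(c, c, c), c · c · j · j, c · j · j · l) · h(j, c, j) · j · j, c · c · c · c · h(j · j · l, j · l · l, d(c, j, c)) · h(l, j, j), c · d(j · j · l, d(c, j, l), j · j · l) · h(c · l, c · j · j, j · j) · l), j, l) · j
Right:  c · (j · d(c · h((j · (h(j, c, j) · j)) · h(c · j · l · c, l · j · l, d(c, c, l)) · h(h(c, c, c), j · c · j · c, j · l · j · c), c · c · c · c · h((j · l) · j, (l · l) · j, d(c, j, c)) · h(l, j, j), d(d(c, j, l), (j · j) · l, j · (l · j)) · l · h(c · l, c · (j · j), j · j) · c), j, l))
  Flatten:  c · j · d(c · h((j · (h(j, c, j) · j)) · h(c · j · l · c, l · j · l, d(c, c, l)) · h(h(c, c, c), j · c · j · c, j · l · j · c), c · c · c · c · h((j · l) · j, (l · l) · j, d(c, j, c)) · h(l, j, j), d(d(c, j, l), (j · j) · l, j · (l · j)) · l · h(c · l, c · (j · j), j · j) · c), j, l)
  Canonicalize subterm:  d(c · h((j · (h(j, c, j) · j)) · h(c · j · l · c, l · j · l, d(c, c, l)) · h(h(c, c, c), j · c · j · c, j · l · j · c), c · c · c · c · h((j · l) · j, (l · l) · j, d(c, j, c)) · h(l, j, j), d(d(c, j, l), (j · j) · l, j · (l · j)) · l · h(c · l, c · (j · j), j · j) · c), j, l)  →  d(c · h(h(c · c · j · l, j · l · l, d(c, c, l)) · h(h(c, c, c), c · c · j · j, c · j · j · l) · h(j, c, j) · j · j, c · c · c · c · h(j · j · l, j · l · l, d(c, j, c)) · h(l, j, j), c · d(d(c, j, l), j · j · l, j · j · l) · h(c · l, c · j · j, j · j) · l), j, l)
  Sort arguments:  c · d(c · h(h(c · c · j · l, j · l · l, d(c, c, l)) · h(h(c, c, c), c · c · j · j, c · j · j · l) · h(j, c, j) · j · j, c · c · c · c · h(j · j · l, j · l · l, d(c, j, c)) · h(l, j, j), c · d(d(c, j, l), j · j · l, j · j · l) · h(c · l, c · j · j, j · j) · l), j, l) · j

Answer: no — c · d(c · h(h(c · c · j · l, j · l · l, d(c, c, l)) · h(h(c, c, c), c · c · j · j, c · j · j · l) · h(j, c, j) · j · j, c · c · c · c · h(j · j · l, j · l · l, d(c, j, c)) · h(l, j, j), c · d(j · j · l, d(c, j, l), j · j · l) · h(c · l, c · j · j, j · j) · l), j, l) · j vs c · d(c · h(h(c · c · j · l, j · l · l, d(c, c, l)) · h(h(c, c, c), c · c · j · j, c · j · j · l) · h(j, c, j) · j · j, c · c · c · c · h(j · j · l, j · l · l, d(c, j, c)) · h(l, j, j), c · d(d(c, j, l), j · j · l, j · j · l) · h(c · l, c · j · j, j · j) · l), j, l) · j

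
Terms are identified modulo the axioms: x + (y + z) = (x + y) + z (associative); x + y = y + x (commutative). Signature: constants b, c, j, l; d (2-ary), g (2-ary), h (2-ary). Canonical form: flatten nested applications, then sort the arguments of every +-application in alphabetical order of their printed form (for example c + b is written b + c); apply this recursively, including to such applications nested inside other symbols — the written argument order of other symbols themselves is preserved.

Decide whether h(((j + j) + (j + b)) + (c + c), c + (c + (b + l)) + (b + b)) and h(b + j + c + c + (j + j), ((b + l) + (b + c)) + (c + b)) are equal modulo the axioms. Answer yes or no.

Answer: yes — both canonical forms are h(b + c + c + j + j + j, b + b + b + c + c + l)

Derivation:
Left:  h(((j + j) + (j + b)) + (c + c), c + (c + (b + l)) + (b + b))
  Descend into:  ((j + j) + (j + b)) + (c + c)
  Flatten:  j + j + j + b + c + c
  Sort arguments:  b + c + c + j + j + j
  Rebuild:  h(b + c + c + j + j + j, b + b + b + c + c + l)
Right:  h(b + j + c + c + (j + j), ((b + l) + (b + c)) + (c + b))
  Focus inside:  ((b + l) + (b + c)) + (c + b)
  Un-nest:  b + l + b + c + c + b
  Sort arguments:  b + b + b + c + c + l
  Rebuild:  h(b + c + c + j + j + j, b + b + b + c + c + l)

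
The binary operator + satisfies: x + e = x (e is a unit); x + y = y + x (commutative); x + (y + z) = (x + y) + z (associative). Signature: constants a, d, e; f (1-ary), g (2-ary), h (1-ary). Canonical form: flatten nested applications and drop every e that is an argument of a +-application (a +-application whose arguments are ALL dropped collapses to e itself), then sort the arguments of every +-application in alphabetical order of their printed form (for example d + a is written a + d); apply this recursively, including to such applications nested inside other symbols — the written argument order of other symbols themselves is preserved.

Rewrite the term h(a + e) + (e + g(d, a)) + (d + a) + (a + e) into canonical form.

Un-nest:  h(a + e) + e + g(d, a) + d + a + a + e
Simplify inside:  h(a + e)  →  h(a)
Units out:  drop e (×2)
Order the arguments:  a + a + d + g(d, a) + h(a)

Answer: a + a + d + g(d, a) + h(a)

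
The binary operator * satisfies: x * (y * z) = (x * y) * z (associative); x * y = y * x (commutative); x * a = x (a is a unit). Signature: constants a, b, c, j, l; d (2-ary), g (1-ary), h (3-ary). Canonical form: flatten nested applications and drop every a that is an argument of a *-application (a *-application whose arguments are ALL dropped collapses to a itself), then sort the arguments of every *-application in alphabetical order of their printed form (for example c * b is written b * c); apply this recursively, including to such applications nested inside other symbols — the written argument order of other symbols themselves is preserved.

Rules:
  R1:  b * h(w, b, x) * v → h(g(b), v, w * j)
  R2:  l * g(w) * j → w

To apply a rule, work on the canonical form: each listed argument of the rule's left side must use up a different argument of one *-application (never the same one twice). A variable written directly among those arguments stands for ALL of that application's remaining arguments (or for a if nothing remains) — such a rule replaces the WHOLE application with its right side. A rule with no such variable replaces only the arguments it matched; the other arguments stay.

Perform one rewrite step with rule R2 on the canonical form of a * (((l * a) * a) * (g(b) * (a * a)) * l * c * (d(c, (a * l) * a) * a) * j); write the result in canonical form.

Canonical form:  c * d(c, l) * g(b) * j * l * l
Match R2:  consume g(b), j, l;  w := b
New term:  b * c * d(c, l) * l

Answer: b * c * d(c, l) * l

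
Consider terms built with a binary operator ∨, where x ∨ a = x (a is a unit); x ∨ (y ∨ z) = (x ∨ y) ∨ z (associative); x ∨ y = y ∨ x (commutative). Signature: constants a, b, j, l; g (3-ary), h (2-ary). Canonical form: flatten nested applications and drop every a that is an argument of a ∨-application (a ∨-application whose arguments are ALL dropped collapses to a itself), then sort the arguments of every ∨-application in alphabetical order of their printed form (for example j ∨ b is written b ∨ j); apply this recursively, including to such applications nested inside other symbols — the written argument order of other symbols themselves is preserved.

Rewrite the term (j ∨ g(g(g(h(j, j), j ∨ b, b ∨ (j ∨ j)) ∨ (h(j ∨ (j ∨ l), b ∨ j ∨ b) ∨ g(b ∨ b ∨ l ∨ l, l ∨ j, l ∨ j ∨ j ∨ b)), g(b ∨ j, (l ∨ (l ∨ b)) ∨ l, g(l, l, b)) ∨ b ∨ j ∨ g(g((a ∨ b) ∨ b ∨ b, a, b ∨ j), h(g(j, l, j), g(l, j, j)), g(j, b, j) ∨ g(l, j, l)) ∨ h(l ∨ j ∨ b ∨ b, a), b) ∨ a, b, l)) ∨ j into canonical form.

Answer: g(g(g(b ∨ b ∨ l ∨ l, j ∨ l, b ∨ j ∨ j ∨ l) ∨ g(h(j, j), b ∨ j, b ∨ j ∨ j) ∨ h(j ∨ j ∨ l, b ∨ b ∨ j), b ∨ g(b ∨ j, b ∨ l ∨ l ∨ l, g(l, l, b)) ∨ g(g(b ∨ b ∨ b, a, b ∨ j), h(g(j, l, j), g(l, j, j)), g(j, b, j) ∨ g(l, j, l)) ∨ h(b ∨ b ∨ j ∨ l, a) ∨ j, b), b, l) ∨ j ∨ j

Derivation:
Un-nest:  j ∨ g(g(g(h(j, j), j ∨ b, b ∨ (j ∨ j)) ∨ (h(j ∨ (j ∨ l), b ∨ j ∨ b) ∨ g(b ∨ b ∨ l ∨ l, l ∨ j, l ∨ j ∨ j ∨ b)), g(b ∨ j, (l ∨ (l ∨ b)) ∨ l, g(l, l, b)) ∨ b ∨ j ∨ g(g((a ∨ b) ∨ b ∨ b, a, b ∨ j), h(g(j, l, j), g(l, j, j)), g(j, b, j) ∨ g(l, j, l)) ∨ h(l ∨ j ∨ b ∨ b, a), b) ∨ a, b, l) ∨ j
Simplify inside:  g(g(g(h(j, j), j ∨ b, b ∨ (j ∨ j)) ∨ (h(j ∨ (j ∨ l), b ∨ j ∨ b) ∨ g(b ∨ b ∨ l ∨ l, l ∨ j, l ∨ j ∨ j ∨ b)), g(b ∨ j, (l ∨ (l ∨ b)) ∨ l, g(l, l, b)) ∨ b ∨ j ∨ g(g((a ∨ b) ∨ b ∨ b, a, b ∨ j), h(g(j, l, j), g(l, j, j)), g(j, b, j) ∨ g(l, j, l)) ∨ h(l ∨ j ∨ b ∨ b, a), b) ∨ a, b, l)  →  g(g(g(b ∨ b ∨ l ∨ l, j ∨ l, b ∨ j ∨ j ∨ l) ∨ g(h(j, j), b ∨ j, b ∨ j ∨ j) ∨ h(j ∨ j ∨ l, b ∨ b ∨ j), b ∨ g(b ∨ j, b ∨ l ∨ l ∨ l, g(l, l, b)) ∨ g(g(b ∨ b ∨ b, a, b ∨ j), h(g(j, l, j), g(l, j, j)), g(j, b, j) ∨ g(l, j, l)) ∨ h(b ∨ b ∨ j ∨ l, a) ∨ j, b), b, l)
Order the arguments:  g(g(g(b ∨ b ∨ l ∨ l, j ∨ l, b ∨ j ∨ j ∨ l) ∨ g(h(j, j), b ∨ j, b ∨ j ∨ j) ∨ h(j ∨ j ∨ l, b ∨ b ∨ j), b ∨ g(b ∨ j, b ∨ l ∨ l ∨ l, g(l, l, b)) ∨ g(g(b ∨ b ∨ b, a, b ∨ j), h(g(j, l, j), g(l, j, j)), g(j, b, j) ∨ g(l, j, l)) ∨ h(b ∨ b ∨ j ∨ l, a) ∨ j, b), b, l) ∨ j ∨ j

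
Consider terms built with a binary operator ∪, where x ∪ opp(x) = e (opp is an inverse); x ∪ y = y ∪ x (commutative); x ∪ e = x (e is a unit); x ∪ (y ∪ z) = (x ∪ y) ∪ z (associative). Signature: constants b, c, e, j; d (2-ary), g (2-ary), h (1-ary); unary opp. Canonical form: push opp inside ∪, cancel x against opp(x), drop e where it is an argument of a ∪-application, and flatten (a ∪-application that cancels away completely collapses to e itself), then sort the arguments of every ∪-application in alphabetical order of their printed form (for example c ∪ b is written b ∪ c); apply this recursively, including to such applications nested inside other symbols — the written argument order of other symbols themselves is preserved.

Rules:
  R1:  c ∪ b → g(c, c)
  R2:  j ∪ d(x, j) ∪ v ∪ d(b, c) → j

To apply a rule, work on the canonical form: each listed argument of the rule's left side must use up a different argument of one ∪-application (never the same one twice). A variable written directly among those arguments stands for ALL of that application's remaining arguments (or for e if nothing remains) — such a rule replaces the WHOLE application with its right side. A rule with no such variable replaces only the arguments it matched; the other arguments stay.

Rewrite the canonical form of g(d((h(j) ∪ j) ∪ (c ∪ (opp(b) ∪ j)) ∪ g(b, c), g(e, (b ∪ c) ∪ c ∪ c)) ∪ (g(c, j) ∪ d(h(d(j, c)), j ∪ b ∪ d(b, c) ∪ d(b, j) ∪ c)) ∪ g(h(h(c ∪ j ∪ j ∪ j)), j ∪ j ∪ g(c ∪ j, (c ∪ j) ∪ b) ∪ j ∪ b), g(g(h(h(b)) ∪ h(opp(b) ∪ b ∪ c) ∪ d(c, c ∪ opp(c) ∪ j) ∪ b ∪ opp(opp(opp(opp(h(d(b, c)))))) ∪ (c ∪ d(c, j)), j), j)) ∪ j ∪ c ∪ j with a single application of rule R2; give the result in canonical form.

Canonical form:  c ∪ g(d(c ∪ g(b, c) ∪ h(j) ∪ j ∪ j ∪ opp(b), g(e, b ∪ c ∪ c ∪ c)) ∪ d(h(d(j, c)), b ∪ c ∪ d(b, c) ∪ d(b, j) ∪ j) ∪ g(c, j) ∪ g(h(h(c ∪ j ∪ j ∪ j)), b ∪ g(c ∪ j, b ∪ c ∪ j) ∪ j ∪ j ∪ j), g(g(b ∪ c ∪ d(c, j) ∪ d(c, j) ∪ h(c) ∪ h(d(b, c)) ∪ h(h(b)), j), j)) ∪ j ∪ j
R2 matches:  uses d(b, c), d(b, j), j;  v := b ∪ c, x := b
Every leftover argument binds to the variable; the entire application is replaced.
New term:  c ∪ g(d(c ∪ g(b, c) ∪ h(j) ∪ j ∪ j ∪ opp(b), g(e, b ∪ c ∪ c ∪ c)) ∪ d(h(d(j, c)), j) ∪ g(c, j) ∪ g(h(h(c ∪ j ∪ j ∪ j)), b ∪ g(c ∪ j, b ∪ c ∪ j) ∪ j ∪ j ∪ j), g(g(b ∪ c ∪ d(c, j) ∪ d(c, j) ∪ h(c) ∪ h(d(b, c)) ∪ h(h(b)), j), j)) ∪ j ∪ j

Answer: c ∪ g(d(c ∪ g(b, c) ∪ h(j) ∪ j ∪ j ∪ opp(b), g(e, b ∪ c ∪ c ∪ c)) ∪ d(h(d(j, c)), j) ∪ g(c, j) ∪ g(h(h(c ∪ j ∪ j ∪ j)), b ∪ g(c ∪ j, b ∪ c ∪ j) ∪ j ∪ j ∪ j), g(g(b ∪ c ∪ d(c, j) ∪ d(c, j) ∪ h(c) ∪ h(d(b, c)) ∪ h(h(b)), j), j)) ∪ j ∪ j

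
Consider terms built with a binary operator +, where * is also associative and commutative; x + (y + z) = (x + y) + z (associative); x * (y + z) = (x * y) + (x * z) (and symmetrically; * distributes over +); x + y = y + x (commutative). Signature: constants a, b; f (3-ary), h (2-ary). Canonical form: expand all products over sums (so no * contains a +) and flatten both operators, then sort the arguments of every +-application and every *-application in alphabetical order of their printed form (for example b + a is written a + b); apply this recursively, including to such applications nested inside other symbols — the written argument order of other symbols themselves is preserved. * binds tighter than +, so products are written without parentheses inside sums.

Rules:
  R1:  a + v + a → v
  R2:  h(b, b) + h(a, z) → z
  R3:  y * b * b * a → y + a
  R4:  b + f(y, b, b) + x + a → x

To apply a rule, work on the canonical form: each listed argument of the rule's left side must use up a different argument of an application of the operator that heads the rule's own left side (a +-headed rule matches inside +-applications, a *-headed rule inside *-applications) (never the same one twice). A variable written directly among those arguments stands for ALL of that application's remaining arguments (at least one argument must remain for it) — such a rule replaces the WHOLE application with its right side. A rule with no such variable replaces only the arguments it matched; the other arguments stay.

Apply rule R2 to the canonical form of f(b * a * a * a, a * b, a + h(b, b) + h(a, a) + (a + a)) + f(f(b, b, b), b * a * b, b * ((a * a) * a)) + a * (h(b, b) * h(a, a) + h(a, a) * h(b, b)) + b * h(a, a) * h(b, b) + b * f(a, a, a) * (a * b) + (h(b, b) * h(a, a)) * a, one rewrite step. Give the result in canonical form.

Canonical form:  a * b * b * f(a, a, a) + a * h(a, a) * h(b, b) + a * h(a, a) * h(b, b) + a * h(a, a) * h(b, b) + b * h(a, a) * h(b, b) + f(a * a * a * b, a * b, a + a + a + h(a, a) + h(b, b)) + f(f(b, b, b), a * b * b, a * a * a * b)
Apply R2:  consuming h(a, a), h(b, b);  z := a
Result:  a * b * b * f(a, a, a) + a * h(a, a) * h(b, b) + a * h(a, a) * h(b, b) + a * h(a, a) * h(b, b) + b * h(a, a) * h(b, b) + f(a * a * a * b, a * b, a + a + a + a) + f(f(b, b, b), a * b * b, a * a * a * b)

Answer: a * b * b * f(a, a, a) + a * h(a, a) * h(b, b) + a * h(a, a) * h(b, b) + a * h(a, a) * h(b, b) + b * h(a, a) * h(b, b) + f(a * a * a * b, a * b, a + a + a + a) + f(f(b, b, b), a * b * b, a * a * a * b)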